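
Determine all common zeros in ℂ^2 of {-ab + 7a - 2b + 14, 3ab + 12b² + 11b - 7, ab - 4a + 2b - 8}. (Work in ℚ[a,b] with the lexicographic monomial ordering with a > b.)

Compute a lex Gröbner basis by Buchberger's algorithm.
f_1 = -ab + 7a - 2b + 14, LT = ab.
f_2 = 3ab + 12b² + 11b - 7, LT = ab.
f_3 = ab - 4a + 2b - 8, LT = ab.

S(f_1,f_2): lcm = ab. S = -7a - 4b² - 5/3b - 35/3.
  leading term a: no divisor's leading term divides it; move -7a to the remainder.
  leading term b²: no divisor's leading term divides it; move -4b² to the remainder.
  leading term b: no divisor's leading term divides it; move -5/3b to the remainder.
  leading term 1: no divisor's leading term divides it; move -35/3 to the remainder.
  remainder -7a - 4b² - 5/3b - 35/3 ≠ 0; add h_4 = -7a - 4b² - 5/3b - 35/3 to the basis.

S(f_1,f_3): lcm = ab. S = -3a - 6.
  leading term a: subtract (3/7)·h_4 from -3a - 6 → 12/7b² + 5/7b - 1
  leading term b²: no divisor's leading term divides it; move 12/7b² to the remainder.
  leading term b: no divisor's leading term divides it; move 5/7b to the remainder.
  leading term 1: no divisor's leading term divides it; move -1 to the remainder.
  remainder 12/7b² + 5/7b - 1 ≠ 0; add h_5 = 12/7b² + 5/7b - 1 to the basis.

The other S-polynomials (S(f_2,f_3), S(f_1,h_4), S(f_2,h_4), S(f_3,h_4), S(f_1,h_5), S(f_2,h_5), S(f_3,h_5), S(h_4,h_5)) all reduce to 0 modulo the current basis, so we have a Gröbner basis.
Inter-reduce: drop elements whose leading term is divisible by another's, tail-reduce, and make monic.
Reduced Gröbner basis: {a + 2, b² + 5/12b - 7/12}.

From the last basis element, b² + 5/12b - 7/12 = 0, so b takes values in {-1, 7/12}. Each choice, substituted upward through the basis, yields the corresponding point(s) of the solution set.
  b = -1: the earlier basis element becomes a + 2 = 0, giving a = -2 — point (-2, -1).
  b = 7/12: the earlier basis element becomes a + 2 = 0, giving a = -2 — point (-2, 7/12).

{(-2, -1), (-2, 7/12)}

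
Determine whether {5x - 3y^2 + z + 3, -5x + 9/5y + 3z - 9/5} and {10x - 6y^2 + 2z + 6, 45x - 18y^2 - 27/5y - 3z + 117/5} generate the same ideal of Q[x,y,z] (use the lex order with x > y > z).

Yes, the ideals are equal.

Two ideals are equal iff their reduced Gröbner bases coincide (the reduced basis is unique for a fixed ordering).
Buchberger on the first generating set:
f_1 = 5x - 3y^2 + z + 3, LT = x.
f_2 = -5x + 9/5y + 3z - 9/5, LT = x.

S(f_1,f_2): lcm = x. S = -3/5y^2 + 9/25y + 4/5z + 6/25.
  leading term y^2: no divisor's leading term divides it; move -3/5y^2 to the remainder.
  leading term y: no divisor's leading term divides it; move 9/25y to the remainder.
  leading term z: no divisor's leading term divides it; move 4/5z to the remainder.
  leading term 1: no divisor's leading term divides it; move 6/25 to the remainder.
  remainder -3/5y^2 + 9/25y + 4/5z + 6/25 ≠ 0; add g_3 = -3/5y^2 + 9/25y + 4/5z + 6/25 to the basis.

The other S-polynomials (S(f_1,g_3), S(f_2,g_3)) all reduce to 0 modulo the current basis, so we have a Gröbner basis.
Inter-reduce: drop elements whose leading term is divisible by another's, tail-reduce, and make monic.
Reduced Gröbner basis: {x - 9/25y - 3/5z + 9/25, y^2 - 3/5y - 4/3z - 2/5}.

Buchberger on the second generating set:
h_1 = 10x - 6y^2 + 2z + 6, LT = x.
h_2 = 45x - 18y^2 - 27/5y - 3z + 117/5, LT = x.

S(h_1,h_2): lcm = x. S = -1/5y^2 + 3/25y + 4/15z + 2/25.
  leading term y^2: no divisor's leading term divides it; move -1/5y^2 to the remainder.
  leading term y: no divisor's leading term divides it; move 3/25y to the remainder.
  leading term z: no divisor's leading term divides it; move 4/15z to the remainder.
  leading term 1: no divisor's leading term divides it; move 2/25 to the remainder.
  remainder -1/5y^2 + 3/25y + 4/15z + 2/25 ≠ 0; add k_3 = -1/5y^2 + 3/25y + 4/15z + 2/25 to the basis.

The other S-polynomials (S(h_1,k_3), S(h_2,k_3)) all reduce to 0 modulo the current basis, so we have a Gröbner basis.
Inter-reduce: drop elements whose leading term is divisible by another's, tail-reduce, and make monic.
Reduced Gröbner basis: {x - 9/25y - 3/5z + 9/25, y^2 - 3/5y - 4/3z - 2/5}.

The two bases agree; hence the ideals are identical.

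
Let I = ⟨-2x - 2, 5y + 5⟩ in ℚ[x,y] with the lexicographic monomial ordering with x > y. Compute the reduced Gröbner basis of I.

f_1 = -2x - 2, LT = x.
f_2 = 5y + 5, LT = y.

S(f_1,f_2): leading monomials are coprime, so the S-polynomial reduces to 0 (Buchberger's first criterion).
Every S-polynomial of the final basis reduces to 0, so we have a Gröbner basis.

G = {x + 1, y + 1}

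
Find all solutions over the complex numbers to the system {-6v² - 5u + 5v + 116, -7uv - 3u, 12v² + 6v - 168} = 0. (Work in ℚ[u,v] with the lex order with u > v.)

{(0, -4)}

Compute a lex Gröbner basis by Buchberger's algorithm.
f_1 = -5u - 6v² + 5v + 116, LT = u.
f_2 = -7uv - 3u, LT = uv.
f_3 = 12v² + 6v - 168, LT = v².

S(f_1,f_2): lcm = uv. S = -3/7u + 6/5v³ - v² - 116/5v.
  leading term u: subtract (3/35)·f_1 from -3/7u + 6/5v³ - v² - 116/5v → 6/5v³ - 17/35v² - 827/35v - 348/35
  leading term v³: subtract (1/10v)·f_3 from 6/5v³ - 17/35v² - 827/35v - 348/35 → -38/35v² - 239/35v - 348/35
  leading term v²: subtract (-19/210)·f_3 from -38/35v² - 239/35v - 348/35 → -44/7v - 176/7
  leading term v: no divisor's leading term divides it; move -44/7v to the remainder.
  leading term 1: no divisor's leading term divides it; move -176/7 to the remainder.
  remainder -44/7v - 176/7 ≠ 0; add h_4 = -44/7v - 176/7 to the basis.

The other S-polynomials (S(f_1,f_3), S(f_2,f_3), S(f_1,h_4), S(f_2,h_4), S(f_3,h_4)) all reduce to 0 modulo the current basis, so we have a Gröbner basis.
Inter-reduce: drop elements whose leading term is divisible by another's, tail-reduce, and make monic.
Reduced Gröbner basis: {u, v + 4}.

A lex Gröbner basis eliminates variables successively. Here v + 4 depends only on v, with roots {-4}; lifting each root through the earlier basis elements recovers the full solutions.
  v = -4: the earlier basis element becomes u = 0, giving u = 0 — point (0, -4).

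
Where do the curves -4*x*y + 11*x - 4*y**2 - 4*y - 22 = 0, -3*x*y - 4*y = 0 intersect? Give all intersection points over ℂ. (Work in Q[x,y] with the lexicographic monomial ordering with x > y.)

Compute a lex Gröbner basis by Buchberger's algorithm.
f_1 = -4*x*y + 11*x - 4*y**2 - 4*y - 22, LT = x*y.
f_2 = -3*x*y - 4*y, LT = x*y.

S(f_1,f_2): lcm = x*y. S = -11/4*x + y**2 - 1/3*y + 11/2.
  leading term x: no divisor's leading term divides it; move -11/4*x to the remainder.
  leading term y**2: no divisor's leading term divides it; move y**2 to the remainder.
  leading term y: no divisor's leading term divides it; move -1/3*y to the remainder.
  leading term 1: no divisor's leading term divides it; move 11/2 to the remainder.
  remainder -11/4*x + y**2 - 1/3*y + 11/2 ≠ 0; add h_3 = -11/4*x + y**2 - 1/3*y + 11/2 to the basis.

S(f_1,h_3): lcm = x*y. S = -11/4*x + 4/11*y**3 + 29/33*y**2 + 3*y + 11/2.
  leading term x: subtract (1)·h_3 from -11/4*x + 4/11*y**3 + 29/33*y**2 + 3*y + 11/2 → 4/11*y**3 - 4/33*y**2 + 10/3*y
  leading term y**3: no divisor's leading term divides it; move 4/11*y**3 to the remainder.
  leading term y**2: no divisor's leading term divides it; move -4/33*y**2 to the remainder.
  leading term y: no divisor's leading term divides it; move 10/3*y to the remainder.
  remainder 4/11*y**3 - 4/33*y**2 + 10/3*y ≠ 0; add h_4 = 4/11*y**3 - 4/33*y**2 + 10/3*y to the basis.

The other S-polynomials (S(f_2,h_3), S(f_1,h_4), S(f_2,h_4), S(h_3,h_4)) all reduce to 0 modulo the current basis, so we have a Gröbner basis.
Inter-reduce: drop elements whose leading term is divisible by another's, tail-reduce, and make monic.
Reduced Gröbner basis: {x - 4/11*y**2 + 4/33*y - 2, y**3 - 1/3*y**2 + 55/6*y}.

Elimination: the polynomial y**3 - 1/3*y**2 + 55/6*y lies in the elimination ideal for y, so y ∈ {0, 1/6 - sqrt(329)*I/6, 1/6 + sqrt(329)*I/6}. For each such y, the remaining basis elements (now univariate) give the rest of the solution.
  y = 0: the earlier basis element becomes x - 2 = 0, giving x = 2 — point (2, 0).
  y = 1/6 - sqrt(329)*I/6: the earlier basis element becomes x + 4/3 = 0, giving x = -4/3 — point (-4/3, 1/6 - sqrt(329)*I/6).
  y = 1/6 + sqrt(329)*I/6: the earlier basis element becomes x + 4/3 = 0, giving x = -4/3 — point (-4/3, 1/6 + sqrt(329)*I/6).
Substituting each solution back into the original system confirms all equations vanish.
This is the nonlinear analogue of row-reducing a linear system.

{(2, 0), (-4/3, 1/6 - sqrt(329)*I/6), (-4/3, 1/6 + sqrt(329)*I/6)}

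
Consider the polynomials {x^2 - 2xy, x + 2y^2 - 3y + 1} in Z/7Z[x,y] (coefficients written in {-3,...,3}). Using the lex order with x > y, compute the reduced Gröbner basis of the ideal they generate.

f_1 = x^2 - 2xy, LT = x^2.
f_2 = x + 2y^2 - 3y + 1, LT = x.

S(f_1,f_2): lcm = x^2. S = -2xy^2 + xy - x.
  leading term xy^2: subtract (-2y^2)·f_2 from -2xy^2 + xy - x → xy - x - 3y^4 + y^3 + 2y^2
  leading term xy: subtract (y)·f_2 from xy - x - 3y^4 + y^3 + 2y^2 → -x - 3y^4 - y^3 - 2y^2 - y
  leading term x: subtract (-1)·f_2 from -x - 3y^4 - y^3 - 2y^2 - y → -3y^4 - y^3 + 3y + 1
  leading term y^4: no divisor's leading term divides it; move -3y^4 to the remainder.
  leading term y^3: no divisor's leading term divides it; move -y^3 to the remainder.
  leading term y: no divisor's leading term divides it; move 3y to the remainder.
  leading term 1: no divisor's leading term divides it; move 1 to the remainder.
  remainder -3y^4 - y^3 + 3y + 1 ≠ 0; add g_3 = -3y^4 - y^3 + 3y + 1 to the basis.

The other S-polynomials (S(f_1,g_3), S(f_2,g_3)) all reduce to 0 modulo the current basis, so we have a Gröbner basis.
Inter-reduce: drop elements whose leading term is divisible by another's, tail-reduce, and make monic.

G = {x + 2y^2 - 3y + 1, y^4 - 2y^3 - y + 2}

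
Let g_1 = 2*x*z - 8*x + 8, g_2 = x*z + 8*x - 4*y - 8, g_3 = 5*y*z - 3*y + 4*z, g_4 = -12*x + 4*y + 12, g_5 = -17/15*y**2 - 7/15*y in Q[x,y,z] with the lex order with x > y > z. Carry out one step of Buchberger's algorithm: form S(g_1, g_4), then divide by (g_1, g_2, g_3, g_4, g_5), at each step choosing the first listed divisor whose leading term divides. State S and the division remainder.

lcm(LM(g_1), LM(g_4)) = x*z.
S = (lcm/LT(g_1))·g_1 − (lcm/LT(g_4))·g_4 = -4*x + 1/3*y*z + z + 4.
Reduce S modulo (g_1, g_2, g_3, g_4, g_5) in that order:
  leading term x: subtract (1/3)·g_4 from -4*x + 1/3*y*z + z + 4 → 1/3*y*z - 4/3*y + z
  leading term y*z: subtract (1/15)·g_3 from 1/3*y*z - 4/3*y + z → -17/15*y + 11/15*z
  leading term y: no divisor's leading term divides it; move -17/15*y to the remainder.
  leading term z: no divisor's leading term divides it; move 11/15*z to the remainder.
The remainder -17/15*y + 11/15*z is nonzero, so it would be added as the next basis element.

S(g_1, g_4) = -4*x + 1/3*y*z + z + 4; remainder on division = -17/15*y + 11/15*z.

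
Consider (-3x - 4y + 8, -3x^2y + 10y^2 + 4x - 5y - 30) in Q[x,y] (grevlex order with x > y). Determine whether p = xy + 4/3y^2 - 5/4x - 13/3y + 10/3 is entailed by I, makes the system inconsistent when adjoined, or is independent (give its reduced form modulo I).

xy + 4/3y^2 - 5/4x - 13/3y + 10/3 lies in I (it reduces to 0).

First compute the reduced Gröbner basis of I by Buchberger's algorithm.
f_1 = -3x - 4y + 8, LT = x.
f_2 = -3x^2y + 10y^2 + 4x - 5y - 30, LT = x^2y.

S(f_1,f_2): lcm = x^2y. S = 4/3xy^2 - 8/3xy + 10/3y^2 + 4/3x - 5/3y - 10.
  leading term xy^2: subtract (-4/9y^2)·f_1 from 4/3xy^2 - 8/3xy + 10/3y^2 + 4/3x - 5/3y - 10 → -16/9y^3 - 8/3xy + 62/9y^2 + 4/3x - 5/3y - 10
  leading term y^3: no divisor's leading term divides it; move -16/9y^3 to the remainder.
  leading term xy: subtract (8/9y)·f_1 from -8/3xy + 62/9y^2 + 4/3x - 5/3y - 10 → 94/9y^2 + 4/3x - 79/9y - 10
  leading term y^2: no divisor's leading term divides it; move 94/9y^2 to the remainder.
  leading term x: subtract (-4/9)·f_1 from 4/3x - 79/9y - 10 → -95/9y - 58/9
  leading term y: no divisor's leading term divides it; move -95/9y to the remainder.
  leading term 1: no divisor's leading term divides it; move -58/9 to the remainder.
  remainder -16/9y^3 + 94/9y^2 - 95/9y - 58/9 ≠ 0; add h_3 = -16/9y^3 + 94/9y^2 - 95/9y - 58/9 to the basis.

S(f_1,h_3): leading monomials are coprime, so the S-polynomial reduces to 0 (Buchberger's first criterion).
S(f_2,h_3): lcm = x^2y^3. S = 47/8x^2y^2 - 10/3y^4 - 95/16x^2y - 4/3xy^2 + 5/3y^3 - 29/8x^2 + 10y^2.
  leading term x^2y^2: subtract (-47/24xy^2)·f_1 from 47/8x^2y^2 - 10/3y^4 - 95/16x^2y - 4/3xy^2 + 5/3y^3 - 29/8x^2 + 10y^2 → -47/6xy^3 - 10/3y^4 - 95/16x^2y + 43/3xy^2 + 5/3y^3 - 29/8x^2 + 10y^2
  leading term xy^3: subtract (47/18y^3)·f_1 from -47/6xy^3 - 10/3y^4 - 95/16x^2y + 43/3xy^2 + 5/3y^3 - 29/8x^2 + 10y^2 → 64/9y^4 - 95/16x^2y + 43/3xy^2 - 173/9y^3 - 29/8x^2 + 10y^2
  leading term y^4: subtract (-4y)·h_3 from 64/9y^4 - 95/16x^2y + 43/3xy^2 - 173/9y^3 - 29/8x^2 + 10y^2 → -95/16x^2y + 43/3xy^2 + 203/9y^3 - 29/8x^2 - 290/9y^2 - 232/9y
  leading term x^2y: subtract (95/48xy)·f_1 from -95/16x^2y + 43/3xy^2 + 203/9y^3 - 29/8x^2 - 290/9y^2 - 232/9y → 89/4xy^2 + 203/9y^3 - 29/8x^2 - 95/6xy - 290/9y^2 - 232/9y
  leading term xy^2: subtract (-89/12y^2)·f_1 from 89/4xy^2 + 203/9y^3 - 29/8x^2 - 95/6xy - 290/9y^2 - 232/9y → -64/9y^3 - 29/8x^2 - 95/6xy + 244/9y^2 - 232/9y
  leading term y^3: subtract (4)·h_3 from -64/9y^3 - 29/8x^2 - 95/6xy + 244/9y^2 - 232/9y → -29/8x^2 - 95/6xy - 44/3y^2 + 148/9y + 232/9
  leading term x^2: subtract (29/24x)·f_1 from -29/8x^2 - 95/6xy - 44/3y^2 + 148/9y + 232/9 → -11xy - 44/3y^2 - 29/3x + 148/9y + 232/9
  leading term xy: subtract (11/3y)·f_1 from -11xy - 44/3y^2 - 29/3x + 148/9y + 232/9 → -29/3x - 116/9y + 232/9
  leading term x: subtract (29/9)·f_1 from -29/3x - 116/9y + 232/9 → 0
  remainder 0.

Every S-polynomial of the final basis reduces to 0, so we have a Gröbner basis.
Inter-reduce: drop elements whose leading term is divisible by another's, tail-reduce, and make monic.
Reduced Gröbner basis: {y^3 - 47/8y^2 + 95/16y + 29/8, x + 4/3y - 8/3}.
Label its elements g_1 = y^3 - 47/8y^2 + 95/16y + 29/8, g_2 = x + 4/3y - 8/3.

Reduce p = xy + 4/3y^2 - 5/4x - 13/3y + 10/3 modulo G:
  leading term xy: subtract (y)·g_2 from xy + 4/3y^2 - 5/4x - 13/3y + 10/3 → -5/4x - 5/3y + 10/3
  leading term x: subtract (-5/4)·g_2 from -5/4x - 5/3y + 10/3 → 0
  normal form = 0.
Since the normal form is 0, p ∈ I.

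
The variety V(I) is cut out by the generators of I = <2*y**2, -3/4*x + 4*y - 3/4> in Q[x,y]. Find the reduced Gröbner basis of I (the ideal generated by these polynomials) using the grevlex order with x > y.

G = {y**2, x - 16/3*y + 1}

f_1 = 2*y**2, LT = y**2.
f_2 = -3/4*x + 4*y - 3/4, LT = x.

The S-polynomials (S(f_1,f_2)) all reduce to 0 modulo the current basis, so we have a Gröbner basis.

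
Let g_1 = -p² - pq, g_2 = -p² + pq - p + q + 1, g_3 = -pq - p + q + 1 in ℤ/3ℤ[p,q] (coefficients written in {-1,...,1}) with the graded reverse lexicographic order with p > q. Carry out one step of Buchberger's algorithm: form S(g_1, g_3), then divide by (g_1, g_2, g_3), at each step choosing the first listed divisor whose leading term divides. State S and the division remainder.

S(g_1, g_3) = pq² - p² + pq + p; remainder on division = q² - q + 1.

lcm(LM(g_1), LM(g_3)) = p²q.
S = (lcm/LT(g_1))·g_1 − (lcm/LT(g_3))·g_3 = pq² - p² + pq + p.
Reduce S modulo (g_1, g_2, g_3) in that order:
  leading term pq²: subtract (-q)·g_3 from pq² - p² + pq + p → -p² + q² + p + q
  leading term p²: subtract (1)·g_1 from -p² + q² + p + q → pq + q² + p + q
  leading term pq: subtract (-1)·g_3 from pq + q² + p + q → q² - q + 1
  leading term q²: no divisor's leading term divides it; move q² to the remainder.
  leading term q: no divisor's leading term divides it; move -q to the remainder.
  leading term 1: no divisor's leading term divides it; move 1 to the remainder.
The remainder q² - q + 1 is nonzero, so it would be added as the next basis element.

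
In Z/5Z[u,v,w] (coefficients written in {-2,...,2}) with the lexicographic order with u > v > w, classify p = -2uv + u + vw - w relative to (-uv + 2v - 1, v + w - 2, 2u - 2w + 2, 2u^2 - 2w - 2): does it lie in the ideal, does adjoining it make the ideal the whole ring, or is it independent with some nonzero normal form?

Adjoining -2uv + u + vw - w makes the ideal the whole ring: the system is inconsistent.

First compute the reduced Gröbner basis of I by Buchberger's algorithm.
f_1 = -uv + 2v - 1, LT = uv.
f_2 = v + w - 2, LT = v.
f_3 = 2u - 2w + 2, LT = u.
f_4 = 2u^2 - 2w - 2, LT = u^2.

S(f_1,f_2): lcm = uv. S = -uw + 2u - 2v + 1.
  reduce S modulo (f_1, f_2, f_3, f_4):
  remainder -w^2 ≠ 0; add h_5 = -w^2 to the basis.

S(f_1,f_4): lcm = u^2v. S = -2uv + u + vw + v.
  reduce S modulo (f_1, f_2, f_3, f_4, h_5):
  remainder w ≠ 0; add h_6 = w to the basis.

The other S-polynomials (S(f_1,f_3), S(f_2,f_3), S(f_2,f_4), S(f_3,f_4), S(f_1,h_5), S(f_2,h_5), S(f_3,h_5), S(f_4,h_5), S(f_1,h_6), S(f_2,h_6), S(f_3,h_6), S(f_4,h_6), S(h_5,h_6)) all reduce to 0 modulo the current basis, so we have a Gröbner basis.
Inter-reduce: drop elements whose leading term is divisible by another's, tail-reduce, and make monic.
Reduced Gröbner basis: {u + 1, v - 2, w}.
Label its elements g_1 = u + 1, g_2 = v - 2, g_3 = w.

Reduce p = -2uv + u + vw - w modulo G:
  leading term uv: subtract (-2v)·g_1 from -2uv + u + vw - w → u + vw + 2v - w
  leading term u: subtract (1)·g_1 from u + vw + 2v - w → vw + 2v - w - 1
  leading term vw: subtract (w)·g_2 from vw + 2v - w - 1 → 2v + w - 1
  leading term v: subtract (2)·g_2 from 2v + w - 1 → w - 2
  leading term w: subtract (1)·g_3 from w - 2 → -2
  leading term 1: no divisor's leading term divides it; move -2 to the remainder.
  normal form = -2.
The normal form is nonzero, so p ∉ I. Since p minus its normal form lies in I, I + (p) = I + (r) where r = -2; decide whether this ideal is the whole ring.
Here r = -2 is a nonzero constant, hence a unit: 1 ∈ I + (p), the Gröbner basis of I + (p) is {1}, and the enlarged system has no common solution — adjoining p is inconsistent.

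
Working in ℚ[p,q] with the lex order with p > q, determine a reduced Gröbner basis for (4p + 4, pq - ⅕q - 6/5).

f_1 = 4p + 4, LT = p.
f_2 = pq - ⅕q - 6/5, LT = pq.

S(f_1,f_2): lcm = pq. S = 6/5q + 6/5.
  leading term q: no divisor's leading term divides it; move 6/5q to the remainder.
  leading term 1: no divisor's leading term divides it; move 6/5 to the remainder.
  remainder 6/5q + 6/5 ≠ 0; add g_3 = 6/5q + 6/5 to the basis.

The other S-polynomials (S(f_1,g_3), S(f_2,g_3)) all reduce to 0 modulo the current basis, so we have a Gröbner basis.
Inter-reduce: drop elements whose leading term is divisible by another's, tail-reduce, and make monic.

G = {p + 1, q + 1}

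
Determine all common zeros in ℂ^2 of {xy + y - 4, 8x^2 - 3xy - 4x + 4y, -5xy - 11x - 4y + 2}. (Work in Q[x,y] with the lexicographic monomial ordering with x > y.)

Compute a lex Gröbner basis by Buchberger's algorithm.
f_1 = xy + y - 4, LT = xy.
f_2 = 8x^2 - 3xy - 4x + 4y, LT = x^2.
f_3 = -5xy - 11x - 4y + 2, LT = xy.

S(f_1,f_2): lcm = x^2y. S = 3/8xy^2 + 3/2xy - 4x - 1/2y^2.
  leading term xy^2: subtract (3/8y)·f_1 from 3/8xy^2 + 3/2xy - 4x - 1/2y^2 → 3/2xy - 4x - 7/8y^2 + 3/2y
  leading term xy: subtract (3/2)·f_1 from 3/2xy - 4x - 7/8y^2 + 3/2y → -4x - 7/8y^2 + 6
  leading term x: no divisor's leading term divides it; move -4x to the remainder.
  leading term y^2: no divisor's leading term divides it; move -7/8y^2 to the remainder.
  leading term 1: no divisor's leading term divides it; move 6 to the remainder.
  remainder -4x - 7/8y^2 + 6 ≠ 0; add h_4 = -4x - 7/8y^2 + 6 to the basis.

S(f_1,f_3): lcm = xy. S = -11/5x + 1/5y - 18/5.
  leading term x: subtract (11/20)·h_4 from -11/5x + 1/5y - 18/5 → 77/160y^2 + 1/5y - 69/10
  leading term y^2: no divisor's leading term divides it; move 77/160y^2 to the remainder.
  leading term y: no divisor's leading term divides it; move 1/5y to the remainder.
  leading term 1: no divisor's leading term divides it; move -69/10 to the remainder.
  remainder 77/160y^2 + 1/5y - 69/10 ≠ 0; add h_5 = 77/160y^2 + 1/5y - 69/10 to the basis.

S(f_2,f_3): lcm = x^2y. S = -11/5x^2 - 3/8xy^2 - 13/10xy + 2/5x + 1/2y^2.
  leading term x^2: subtract (-11/40)·f_2 from -11/5x^2 - 3/8xy^2 - 13/10xy + 2/5x + 1/2y^2 → -3/8xy^2 - 17/8xy - 7/10x + 1/2y^2 + 11/10y
  leading term xy^2: subtract (-3/8y)·f_1 from -3/8xy^2 - 17/8xy - 7/10x + 1/2y^2 + 11/10y → -17/8xy - 7/10x + 7/8y^2 - 2/5y
  leading term xy: subtract (-17/8)·f_1 from -17/8xy - 7/10x + 7/8y^2 - 2/5y → -7/10x + 7/8y^2 + 69/40y - 17/2
  leading term x: subtract (7/40)·h_4 from -7/10x + 7/8y^2 + 69/40y - 17/2 → 329/320y^2 + 69/40y - 191/20
  leading term y^2: subtract (47/22)·h_5 from 329/320y^2 + 69/40y - 191/20 → 571/440y + 571/110
  leading term y: no divisor's leading term divides it; move 571/440y to the remainder.
  leading term 1: no divisor's leading term divides it; move 571/110 to the remainder.
  remainder 571/440y + 571/110 ≠ 0; add h_6 = 571/440y + 571/110 to the basis.

The other S-polynomials (S(f_1,h_4), S(f_2,h_4), S(f_3,h_4), S(f_1,h_5), S(f_2,h_5), S(f_3,h_5), S(h_4,h_5), S(f_1,h_6), S(f_2,h_6), S(f_3,h_6), S(h_4,h_6), S(h_5,h_6)) all reduce to 0 modulo the current basis, so we have a Gröbner basis.
Inter-reduce: drop elements whose leading term is divisible by another's, tail-reduce, and make monic.
Reduced Gröbner basis: {x + 2, y + 4}.

A lex Gröbner basis eliminates variables successively. Here y + 4 depends only on y, with roots {-4}; lifting each root through the earlier basis elements recovers the full solutions.
  y = -4: the earlier basis element becomes x + 2 = 0, giving x = -2 — point (-2, -4).
Substituting each solution back into the original system confirms all equations vanish.

{(-2, -4)}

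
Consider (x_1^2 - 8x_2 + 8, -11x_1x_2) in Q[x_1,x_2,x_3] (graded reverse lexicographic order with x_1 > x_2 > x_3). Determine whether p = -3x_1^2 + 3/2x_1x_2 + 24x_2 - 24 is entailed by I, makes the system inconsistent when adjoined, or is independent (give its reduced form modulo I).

-3x_1^2 + 3/2x_1x_2 + 24x_2 - 24 lies in I (it reduces to 0).

First compute the reduced Gröbner basis of I by Buchberger's algorithm.
f_1 = x_1^2 - 8x_2 + 8, LT = x_1^2.
f_2 = -11x_1x_2, LT = x_1x_2.

S(f_1,f_2): lcm = x_1^2x_2. S = -8x_2^2 + 8x_2.
  leading term x_2^2: no divisor's leading term divides it; move -8x_2^2 to the remainder.
  leading term x_2: no divisor's leading term divides it; move 8x_2 to the remainder.
  remainder -8x_2^2 + 8x_2 ≠ 0; add h_3 = -8x_2^2 + 8x_2 to the basis.

The other S-polynomials (S(f_1,h_3), S(f_2,h_3)) all reduce to 0 modulo the current basis, so we have a Gröbner basis.
Inter-reduce: drop elements whose leading term is divisible by another's, tail-reduce, and make monic.
Reduced Gröbner basis: {x_1^2 - 8x_2 + 8, x_1x_2, x_2^2 - x_2}.
Label its elements g_1 = x_1^2 - 8x_2 + 8, g_2 = x_1x_2, g_3 = x_2^2 - x_2.

Reduce p = -3x_1^2 + 3/2x_1x_2 + 24x_2 - 24 modulo G:
  leading term x_1^2: subtract (-3)·g_1 from -3x_1^2 + 3/2x_1x_2 + 24x_2 - 24 → 3/2x_1x_2
  leading term x_1x_2: subtract (3/2)·g_2 from 3/2x_1x_2 → 0
  normal form = 0.
Since the normal form is 0, p ∈ I.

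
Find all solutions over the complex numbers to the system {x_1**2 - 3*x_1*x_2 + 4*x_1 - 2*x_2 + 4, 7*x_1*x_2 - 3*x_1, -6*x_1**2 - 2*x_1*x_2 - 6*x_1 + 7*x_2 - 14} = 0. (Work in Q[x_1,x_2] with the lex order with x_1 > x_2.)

Compute a lex Gröbner basis by Buchberger's algorithm.
f_1 = x_1**2 - 3*x_1*x_2 + 4*x_1 - 2*x_2 + 4, LT = x_1**2.
f_2 = 7*x_1*x_2 - 3*x_1, LT = x_1*x_2.
f_3 = -6*x_1**2 - 2*x_1*x_2 - 6*x_1 + 7*x_2 - 14, LT = x_1**2.

S(f_1,f_2): lcm = x_1**2*x_2. S = 3/7*x_1**2 - 3*x_1*x_2**2 + 4*x_1*x_2 - 2*x_2**2 + 4*x_2.
  reduce S modulo (f_1, f_2, f_3):
  remainder -2*x_2**2 + 34/7*x_2 - 12/7 ≠ 0; add h_4 = -2*x_2**2 + 34/7*x_2 - 12/7 to the basis.

S(f_1,f_3): lcm = x_1**2. S = -10/3*x_1*x_2 + 3*x_1 - 5/6*x_2 + 5/3.
  reduce S modulo (f_1, f_2, f_3, h_4):
  remainder 11/7*x_1 - 5/6*x_2 + 5/3 ≠ 0; add h_5 = 11/7*x_1 - 5/6*x_2 + 5/3 to the basis.

S(f_1,h_5): lcm = x_1**2. S = -163/66*x_1*x_2 + 97/33*x_1 - 2*x_2 + 4.
  reduce S modulo (f_1, f_2, f_3, h_4, h_5):
  remainder -397/396*x_2 + 397/198 ≠ 0; add h_6 = -397/396*x_2 + 397/198 to the basis.

The other S-polynomials (S(f_2,f_3), S(f_1,h_4), S(f_2,h_4), S(f_3,h_4), S(f_2,h_5), S(f_3,h_5), S(h_4,h_5), S(f_1,h_6), S(f_2,h_6), S(f_3,h_6), S(h_4,h_6), S(h_5,h_6)) all reduce to 0 modulo the current basis, so we have a Gröbner basis.
Inter-reduce: drop elements whose leading term is divisible by another's, tail-reduce, and make monic.
Reduced Gröbner basis: {x_1, x_2 - 2}.

Elimination: the polynomial x_2 - 2 lies in the elimination ideal for x_2, so x_2 ∈ {2}. For each such x_2, the remaining basis elements (now univariate) give the rest of the solution.
  x_2 = 2: the earlier basis element becomes x_1 = 0, giving x_1 = 0 — point (0, 2).
This is the nonlinear analogue of row-reducing a linear system.

{(0, 2)}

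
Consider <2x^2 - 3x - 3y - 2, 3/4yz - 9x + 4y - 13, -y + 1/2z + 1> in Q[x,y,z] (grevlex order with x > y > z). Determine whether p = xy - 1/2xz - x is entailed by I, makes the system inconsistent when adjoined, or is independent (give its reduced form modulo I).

First compute the reduced Gröbner basis of I by Buchberger's algorithm.
f_1 = 2x^2 - 3x - 3y - 2, LT = x^2.
f_2 = 3/4yz - 9x + 4y - 13, LT = yz.
f_3 = -y + 1/2z + 1, LT = y.

S(f_2,f_3): lcm = yz. S = 1/2z^2 - 12x + 16/3y + z - 52/3.
  leading term z^2: no divisor's leading term divides it; move 1/2z^2 to the remainder.
  leading term x: no divisor's leading term divides it; move -12x to the remainder.
  leading term y: subtract (-16/3)·f_3 from 16/3y + z - 52/3 → 11/3z - 12
  leading term z: no divisor's leading term divides it; move 11/3z to the remainder.
  leading term 1: no divisor's leading term divides it; move -12 to the remainder.
  remainder 1/2z^2 - 12x + 11/3z - 12 ≠ 0; add h_4 = 1/2z^2 - 12x + 11/3z - 12 to the basis.

The other S-polynomials (S(f_1,f_2), S(f_1,f_3), S(f_1,h_4), S(f_2,h_4), S(f_3,h_4)) all reduce to 0 modulo the current basis, so we have a Gröbner basis.
Inter-reduce: drop elements whose leading term is divisible by another's, tail-reduce, and make monic.
Reduced Gröbner basis: {x^2 - 3/2x - 3/4z - 5/2, z^2 - 24x + 22/3z - 24, y - 1/2z - 1}.
Label its elements g_1 = x^2 - 3/2x - 3/4z - 5/2, g_2 = z^2 - 24x + 22/3z - 24, g_3 = y - 1/2z - 1.

Reduce p = xy - 1/2xz - x modulo G:
  leading term xy: subtract (x)·g_3 from xy - 1/2xz - x → 0
  normal form = 0.
Since the normal form is 0, p ∈ I.

xy - 1/2xz - x lies in I (it reduces to 0).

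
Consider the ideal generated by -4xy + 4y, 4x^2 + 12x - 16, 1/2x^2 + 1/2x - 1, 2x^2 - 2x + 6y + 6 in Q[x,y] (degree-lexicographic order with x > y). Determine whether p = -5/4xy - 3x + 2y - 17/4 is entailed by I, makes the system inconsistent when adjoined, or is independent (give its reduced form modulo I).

Adjoining -5/4xy - 3x + 2y - 17/4 makes the ideal the whole ring: the system is inconsistent.

First compute the reduced Gröbner basis of I by Buchberger's algorithm.
f_1 = -4xy + 4y, LT = xy.
f_2 = 4x^2 + 12x - 16, LT = x^2.
f_3 = 1/2x^2 + 1/2x - 1, LT = x^2.
f_4 = 2x^2 - 2x + 6y + 6, LT = x^2.

S(f_1,f_4): lcm = x^2y. S = -3y^2 - 3y.
  leading term y^2: no divisor's leading term divides it; move -3y^2 to the remainder.
  leading term y: no divisor's leading term divides it; move -3y to the remainder.
  remainder -3y^2 - 3y ≠ 0; add h_5 = -3y^2 - 3y to the basis.

S(f_2,f_3): lcm = x^2. S = 2x - 2.
  leading term x: no divisor's leading term divides it; move 2x to the remainder.
  leading term 1: no divisor's leading term divides it; move -2 to the remainder.
  remainder 2x - 2 ≠ 0; add h_6 = 2x - 2 to the basis.

S(f_2,f_4): lcm = x^2. S = 4x - 3y - 7.
  leading term x: subtract (2)·h_6 from 4x - 3y - 7 → -3y - 3
  leading term y: no divisor's leading term divides it; move -3y to the remainder.
  leading term 1: no divisor's leading term divides it; move -3 to the remainder.
  remainder -3y - 3 ≠ 0; add h_7 = -3y - 3 to the basis.

The other S-polynomials (S(f_1,f_2), S(f_1,f_3), S(f_3,f_4), S(f_1,h_5), S(f_2,h_5), S(f_3,h_5), S(f_4,h_5), S(f_1,h_6), S(f_2,h_6), S(f_3,h_6), S(f_4,h_6), S(h_5,h_6), S(f_1,h_7), S(f_2,h_7), S(f_3,h_7), S(f_4,h_7), S(h_5,h_7), S(h_6,h_7)) all reduce to 0 modulo the current basis, so we have a Gröbner basis.
Inter-reduce: drop elements whose leading term is divisible by another's, tail-reduce, and make monic.
Reduced Gröbner basis: {x - 1, y + 1}.
Label its elements g_1 = x - 1, g_2 = y + 1.

Reduce p = -5/4xy - 3x + 2y - 17/4 modulo G:
  leading term xy: subtract (-5/4y)·g_1 from -5/4xy - 3x + 2y - 17/4 → -3x + 3/4y - 17/4
  leading term x: subtract (-3)·g_1 from -3x + 3/4y - 17/4 → 3/4y - 29/4
  leading term y: subtract (3/4)·g_2 from 3/4y - 29/4 → -8
  leading term 1: no divisor's leading term divides it; move -8 to the remainder.
  normal form = -8.
The normal form is nonzero, so p ∉ I. Since p minus its normal form lies in I, I + (p) = I + (r) where r = -8; decide whether this ideal is the whole ring.
Here r = -8 is a nonzero constant, hence a unit: 1 ∈ I + (p), the Gröbner basis of I + (p) is {1}, and the enlarged system has no common solution — adjoining p is inconsistent.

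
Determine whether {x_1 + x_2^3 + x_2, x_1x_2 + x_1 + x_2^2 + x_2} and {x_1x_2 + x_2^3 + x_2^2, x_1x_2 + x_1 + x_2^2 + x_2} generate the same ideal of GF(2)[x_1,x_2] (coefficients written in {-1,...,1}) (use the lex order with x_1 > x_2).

Yes, the ideals are equal.

Equality of ideals is decidable: compute both reduced Gröbner bases (unique for the ordering) and check whether they agree.
Buchberger on the first generating set:
f_1 = x_1 + x_2^3 + x_2, LT = x_1.
f_2 = x_1x_2 + x_1 + x_2^2 + x_2, LT = x_1x_2.

S(f_1,f_2): lcm = x_1x_2. S = x_1 + x_2^4 + x_2.
  leading term x_1: subtract (1)·f_1 from x_1 + x_2^4 + x_2 → x_2^4 + x_2^3
  leading term x_2^4: no divisor's leading term divides it; move x_2^4 to the remainder.
  leading term x_2^3: no divisor's leading term divides it; move x_2^3 to the remainder.
  remainder x_2^4 + x_2^3 ≠ 0; add g_3 = x_2^4 + x_2^3 to the basis.

The other S-polynomials (S(f_1,g_3), S(f_2,g_3)) all reduce to 0 modulo the current basis, so we have a Gröbner basis.
Inter-reduce: drop elements whose leading term is divisible by another's, tail-reduce, and make monic.
Reduced Gröbner basis: {x_1 + x_2^3 + x_2, x_2^4 + x_2^3}.

Buchberger on the second generating set:
h_1 = x_1x_2 + x_2^3 + x_2^2, LT = x_1x_2.
h_2 = x_1x_2 + x_1 + x_2^2 + x_2, LT = x_1x_2.

S(h_1,h_2): lcm = x_1x_2. S = x_1 + x_2^3 + x_2.
  leading term x_1: no divisor's leading term divides it; move x_1 to the remainder.
  leading term x_2^3: no divisor's leading term divides it; move x_2^3 to the remainder.
  leading term x_2: no divisor's leading term divides it; move x_2 to the remainder.
  remainder x_1 + x_2^3 + x_2 ≠ 0; add k_3 = x_1 + x_2^3 + x_2 to the basis.

S(h_1,k_3): lcm = x_1x_2. S = x_2^4 + x_2^3.
  leading term x_2^4: no divisor's leading term divides it; move x_2^4 to the remainder.
  leading term x_2^3: no divisor's leading term divides it; move x_2^3 to the remainder.
  remainder x_2^4 + x_2^3 ≠ 0; add k_4 = x_2^4 + x_2^3 to the basis.

The other S-polynomials (S(h_2,k_3), S(h_1,k_4), S(h_2,k_4), S(k_3,k_4)) all reduce to 0 modulo the current basis, so we have a Gröbner basis.
Inter-reduce: drop elements whose leading term is divisible by another's, tail-reduce, and make monic.
Reduced Gröbner basis: {x_1 + x_2^3 + x_2, x_2^4 + x_2^3}.

Same reduced basis, so the two generating sets span the same ideal.
The same test decides containment: I ⊆ J iff every generator of I reduces to 0 modulo a Gröbner basis of J.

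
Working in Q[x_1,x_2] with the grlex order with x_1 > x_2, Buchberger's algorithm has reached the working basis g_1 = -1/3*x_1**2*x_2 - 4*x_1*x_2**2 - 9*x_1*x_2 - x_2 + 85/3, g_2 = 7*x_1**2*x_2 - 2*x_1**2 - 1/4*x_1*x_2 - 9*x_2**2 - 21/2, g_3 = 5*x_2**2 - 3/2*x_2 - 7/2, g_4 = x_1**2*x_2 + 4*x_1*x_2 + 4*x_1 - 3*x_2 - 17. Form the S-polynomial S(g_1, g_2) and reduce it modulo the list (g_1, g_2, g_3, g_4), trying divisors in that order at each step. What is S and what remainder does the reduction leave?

S(g_1, g_2) = 12*x_1*x_2**2 + 2/7*x_1**2 + 757/28*x_1*x_2 + 9/7*x_2**2 + 3*x_2 - 167/2; remainder on division = 2/7*x_1**2 + 4289/140*x_1*x_2 + 42/5*x_1 + 237/70*x_2 - 413/5.

lcm(LM(g_1), LM(g_2)) = x_1**2*x_2.
S = (lcm/LT(g_1))·g_1 − (lcm/LT(g_2))·g_2 = 12*x_1*x_2**2 + 2/7*x_1**2 + 757/28*x_1*x_2 + 9/7*x_2**2 + 3*x_2 - 167/2.
Reduce S modulo (g_1, g_2, g_3, g_4) in that order:
  leading term x_1*x_2**2: subtract (12/5*x_1)·g_3 from 12*x_1*x_2**2 + 2/7*x_1**2 + 757/28*x_1*x_2 + 9/7*x_2**2 + 3*x_2 - 167/2 → 2/7*x_1**2 + 4289/140*x_1*x_2 + 9/7*x_2**2 + 42/5*x_1 + 3*x_2 - 167/2
  leading term x_1**2: no divisor's leading term divides it; move 2/7*x_1**2 to the remainder.
  leading term x_1*x_2: no divisor's leading term divides it; move 4289/140*x_1*x_2 to the remainder.
  leading term x_2**2: subtract (9/35)·g_3 from 9/7*x_2**2 + 42/5*x_1 + 3*x_2 - 167/2 → 42/5*x_1 + 237/70*x_2 - 413/5
  leading term x_1: no divisor's leading term divides it; move 42/5*x_1 to the remainder.
  leading term x_2: no divisor's leading term divides it; move 237/70*x_2 to the remainder.
  leading term 1: no divisor's leading term divides it; move -413/5 to the remainder.
The remainder 2/7*x_1**2 + 4289/140*x_1*x_2 + 42/5*x_1 + 237/70*x_2 - 413/5 is nonzero, so it would be added as the next basis element.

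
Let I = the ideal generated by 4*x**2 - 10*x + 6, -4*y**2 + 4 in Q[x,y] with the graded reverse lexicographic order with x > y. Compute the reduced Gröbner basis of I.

G = {x**2 - 5/2*x + 3/2, y**2 - 1}

Buchberger's algorithm terminates because the ascending chain of leading-term ideals stabilizes.

f_1 = 4*x**2 - 10*x + 6, LT = x**2.
f_2 = -4*y**2 + 4, LT = y**2.

The S-polynomials (S(f_1,f_2)) all reduce to 0 modulo the current basis, so we have a Gröbner basis.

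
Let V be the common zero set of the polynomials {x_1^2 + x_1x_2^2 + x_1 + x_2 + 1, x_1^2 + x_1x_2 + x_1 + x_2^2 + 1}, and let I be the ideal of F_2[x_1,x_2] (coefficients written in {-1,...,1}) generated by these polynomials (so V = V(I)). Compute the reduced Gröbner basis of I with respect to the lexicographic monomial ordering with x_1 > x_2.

f_1 = x_1^2 + x_1x_2^2 + x_1 + x_2 + 1, LT = x_1^2.
f_2 = x_1^2 + x_1x_2 + x_1 + x_2^2 + 1, LT = x_1^2.

S(f_1,f_2): lcm = x_1^2. S = x_1x_2^2 + x_1x_2 + x_2^2 + x_2.
  leading term x_1x_2^2: no divisor's leading term divides it; move x_1x_2^2 to the remainder.
  leading term x_1x_2: no divisor's leading term divides it; move x_1x_2 to the remainder.
  leading term x_2^2: no divisor's leading term divides it; move x_2^2 to the remainder.
  leading term x_2: no divisor's leading term divides it; move x_2 to the remainder.
  remainder x_1x_2^2 + x_1x_2 + x_2^2 + x_2 ≠ 0; add g_3 = x_1x_2^2 + x_1x_2 + x_2^2 + x_2 to the basis.

S(f_1,g_3): lcm = x_1^2x_2^2. S = x_1^2x_2 + x_1x_2^4 + x_1x_2 + x_2^3 + x_2^2.
  leading term x_1^2x_2: subtract (x_2)·f_1 from x_1^2x_2 + x_1x_2^4 + x_1x_2 + x_2^3 + x_2^2 → x_1x_2^4 + x_1x_2^3 + x_2^3 + x_2
  leading term x_1x_2^4: subtract (x_2^2)·g_3 from x_1x_2^4 + x_1x_2^3 + x_2^3 + x_2 → x_2^4 + x_2
  leading term x_2^4: no divisor's leading term divides it; move x_2^4 to the remainder.
  leading term x_2: no divisor's leading term divides it; move x_2 to the remainder.
  remainder x_2^4 + x_2 ≠ 0; add g_4 = x_2^4 + x_2 to the basis.

The other S-polynomials (S(f_2,g_3), S(f_1,g_4), S(f_2,g_4), S(g_3,g_4)) all reduce to 0 modulo the current basis, so we have a Gröbner basis.
Inter-reduce: drop elements whose leading term is divisible by another's, tail-reduce, and make monic.

G = {x_1^2 + x_1x_2 + x_1 + x_2^2 + 1, x_1x_2^2 + x_1x_2 + x_2^2 + x_2, x_2^4 + x_2}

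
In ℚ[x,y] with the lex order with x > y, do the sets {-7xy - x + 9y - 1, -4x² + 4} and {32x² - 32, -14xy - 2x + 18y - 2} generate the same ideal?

For a fixed monomial order, each ideal has a unique reduced Gröbner basis; comparing bases decides equality.
Buchberger on the first generating set:
f_1 = -7xy - x + 9y - 1, LT = xy.
f_2 = -4x² + 4, LT = x².

S(f_1,f_2): lcm = x²y. S = 1/7x² - 9/7xy + 1/7x + y.
  leading term x²: subtract (-1/28)·f_2 from 1/7x² - 9/7xy + 1/7x + y → -9/7xy + 1/7x + y + 1/7
  leading term xy: subtract (9/49)·f_1 from -9/7xy + 1/7x + y + 1/7 → 16/49x - 32/49y + 16/49
  leading term x: no divisor's leading term divides it; move 16/49x to the remainder.
  leading term y: no divisor's leading term divides it; move -32/49y to the remainder.
  leading term 1: no divisor's leading term divides it; move 16/49 to the remainder.
  remainder 16/49x - 32/49y + 16/49 ≠ 0; add g_3 = 16/49x - 32/49y + 16/49 to the basis.

S(f_1,g_3): lcm = xy. S = 1/7x + 2y² - 16/7y + 1/7.
  leading term x: subtract (7/16)·g_3 from 1/7x + 2y² - 16/7y + 1/7 → 2y² - 2y
  leading term y²: no divisor's leading term divides it; move 2y² to the remainder.
  leading term y: no divisor's leading term divides it; move -2y to the remainder.
  remainder 2y² - 2y ≠ 0; add g_4 = 2y² - 2y to the basis.

The other S-polynomials (S(f_2,g_3), S(f_1,g_4), S(f_2,g_4), S(g_3,g_4)) all reduce to 0 modulo the current basis, so we have a Gröbner basis.
Inter-reduce: drop elements whose leading term is divisible by another's, tail-reduce, and make monic.
Reduced Gröbner basis: {x - 2y + 1, y² - y}.

Buchberger on the second generating set:
h_1 = 32x² - 32, LT = x².
h_2 = -14xy - 2x + 18y - 2, LT = xy.

S(h_1,h_2): lcm = x²y. S = -1/7x² + 9/7xy - 1/7x - y.
  leading term x²: subtract (-1/224)·h_1 from -1/7x² + 9/7xy - 1/7x - y → 9/7xy - 1/7x - y - 1/7
  leading term xy: subtract (-9/98)·h_2 from 9/7xy - 1/7x - y - 1/7 → -16/49x + 32/49y - 16/49
  leading term x: no divisor's leading term divides it; move -16/49x to the remainder.
  leading term y: no divisor's leading term divides it; move 32/49y to the remainder.
  leading term 1: no divisor's leading term divides it; move -16/49 to the remainder.
  remainder -16/49x + 32/49y - 16/49 ≠ 0; add k_3 = -16/49x + 32/49y - 16/49 to the basis.

S(h_2,k_3): lcm = xy. S = 1/7x + 2y² - 16/7y + 1/7.
  leading term x: subtract (-7/16)·k_3 from 1/7x + 2y² - 16/7y + 1/7 → 2y² - 2y
  leading term y²: no divisor's leading term divides it; move 2y² to the remainder.
  leading term y: no divisor's leading term divides it; move -2y to the remainder.
  remainder 2y² - 2y ≠ 0; add k_4 = 2y² - 2y to the basis.

The other S-polynomials (S(h_1,k_3), S(h_1,k_4), S(h_2,k_4), S(k_3,k_4)) all reduce to 0 modulo the current basis, so we have a Gröbner basis.
Inter-reduce: drop elements whose leading term is divisible by another's, tail-reduce, and make monic.
Reduced Gröbner basis: {x - 2y + 1, y² - y}.

Same reduced basis, so the two generating sets span the same ideal.
The choice of monomial ordering does not affect the verdict — as long as both bases are computed under the same ordering, their equality decides ideal equality.

Yes, the ideals are equal.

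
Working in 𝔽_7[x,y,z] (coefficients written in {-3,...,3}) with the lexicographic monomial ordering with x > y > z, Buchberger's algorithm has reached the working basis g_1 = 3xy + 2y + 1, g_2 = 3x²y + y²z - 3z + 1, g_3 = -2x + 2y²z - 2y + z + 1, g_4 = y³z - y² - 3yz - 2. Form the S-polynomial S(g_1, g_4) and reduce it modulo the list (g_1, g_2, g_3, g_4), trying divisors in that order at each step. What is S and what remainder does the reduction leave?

S(g_1, g_4) = xy² + 3xyz + 2x + 3y³z - 2y²z; remainder on division = 0.

lcm(LM(g_1), LM(g_4)) = xy³z.
S = (lcm/LT(g_1))·g_1 − (lcm/LT(g_4))·g_4 = xy² + 3xyz + 2x + 3y³z - 2y²z.
Reduce S modulo (g_1, g_2, g_3, g_4) in that order:
  leading term xy²: subtract (-2y)·g_1 from xy² + 3xyz + 2x + 3y³z - 2y²z → 3xyz + 2x + 3y³z - 2y²z - 3y² + 2y
  leading term xyz: subtract (z)·g_1 from 3xyz + 2x + 3y³z - 2y²z - 3y² + 2y → 2x + 3y³z - 2y²z - 3y² - 2yz + 2y - z
  leading term x: subtract (-1)·g_3 from 2x + 3y³z - 2y²z - 3y² - 2yz + 2y - z → 3y³z - 3y² - 2yz + 1
  leading term y³z: subtract (3)·g_4 from 3y³z - 3y² - 2yz + 1 → 0
The remainder is 0, so this S-polynomial contributes no new basis element.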